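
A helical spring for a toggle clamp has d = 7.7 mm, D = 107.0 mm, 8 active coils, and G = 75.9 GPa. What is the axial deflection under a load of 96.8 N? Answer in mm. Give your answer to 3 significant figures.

k = Gd⁴/(8D³N_a) = (75.9×10³)(7.7⁴)/(8·107.0³·8) = 3.4031 N/mm
δ = F/k = 96.8 / 3.4031 = 28.445 mm

28.4 mm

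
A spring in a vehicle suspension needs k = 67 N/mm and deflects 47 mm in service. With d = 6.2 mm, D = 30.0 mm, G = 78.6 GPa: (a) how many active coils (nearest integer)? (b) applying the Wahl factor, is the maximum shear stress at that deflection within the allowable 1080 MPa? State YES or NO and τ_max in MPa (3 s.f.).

N_a = Gd⁴/(8D³k) = (78.6×10³)(6.2⁴)/(8·30.0³·67) = 8.025 → N_a = 8
Actual rate k = Gd⁴/(8D³·8) = 67.212 N/mm
Working load F = kδ = 67.212·47 = 3159 N
C = 30.0/6.2 = 4.8387; K_W = (4C−1)/(4C−4)+0.615/C = 1.3225
τ_max = K_W·8FD/(πd³) = 1.3225·1012.6 = 1339.1 MPa
τ_max > 1080 MPa → exceeds allowable

(a) 8 coils; (b) NO, τ_max = 1340 MPa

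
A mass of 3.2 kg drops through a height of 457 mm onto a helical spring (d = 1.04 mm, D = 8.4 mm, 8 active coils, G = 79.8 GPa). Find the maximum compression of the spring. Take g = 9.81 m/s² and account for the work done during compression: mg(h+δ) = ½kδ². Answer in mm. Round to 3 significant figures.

121 mm

k = Gd⁴/(8D³N_a) = (79.8×10³)(1.04⁴)/(8·8.4³·8) = 2.461 N/mm
W = mg = 3.2 × 9.81 = 31.392 N
½kδ² − Wδ − Wh = 0 → δ = (W + √(W² + 2kWh))/k
δ = (31.392 + √(985.46 + 70612.8))/2.461 = (31.392 + 267.58)/2.461 = 121.48 mm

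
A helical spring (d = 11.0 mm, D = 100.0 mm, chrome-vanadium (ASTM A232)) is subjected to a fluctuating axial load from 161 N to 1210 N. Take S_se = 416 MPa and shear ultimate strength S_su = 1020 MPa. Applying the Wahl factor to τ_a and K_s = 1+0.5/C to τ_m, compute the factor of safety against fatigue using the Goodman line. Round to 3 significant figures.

2.41

C = D/d = 100.0/11.0 = 9.0909; K_W = (4C−1)/(4C−4)+0.615/C = 1.1603; K_s = 1+0.5/C = 1.0550
F_a = (F_max−F_min)/2 = 524.5 N; F_m = (F_max+F_min)/2 = 685.5 N
τ_a = K_W·8F_aD/(πd³) = 1.1603 × 100.35 = 116.44 MPa
τ_m = K_s·8F_mD/(πd³) = 1.0550 × 131.15 = 138.36 MPa
Goodman: 1/n_f = τ_a/S_se + τ_m/S_su = 116.44/416 + 138.36/1020 = 0.27990 + 0.13565 = 0.41555
n_f = 1/0.41555 = 2.406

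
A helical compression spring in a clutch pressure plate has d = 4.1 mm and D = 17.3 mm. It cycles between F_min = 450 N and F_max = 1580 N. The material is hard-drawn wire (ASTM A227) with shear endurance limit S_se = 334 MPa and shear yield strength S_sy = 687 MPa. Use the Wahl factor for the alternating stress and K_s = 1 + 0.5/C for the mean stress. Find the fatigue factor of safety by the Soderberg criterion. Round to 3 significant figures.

C = D/d = 17.3/4.1 = 4.2195; K_W = (4C−1)/(4C−4)+0.615/C = 1.3787; K_s = 1+0.5/C = 1.1185
F_a = (F_max−F_min)/2 = 565 N; F_m = (F_max+F_min)/2 = 1015 N
τ_a = K_W·8F_aD/(πd³) = 1.3787 × 361.15 = 497.91 MPa
τ_m = K_s·8F_mD/(πd³) = 1.1185 × 648.78 = 725.66 MPa
Soderberg: 1/n_f = τ_a/S_se + τ_m/S_sy = 497.91/334 + 725.66/687 = 1.49076 + 1.05628 = 2.547
n_f = 1/2.547 = 0.3926

0.393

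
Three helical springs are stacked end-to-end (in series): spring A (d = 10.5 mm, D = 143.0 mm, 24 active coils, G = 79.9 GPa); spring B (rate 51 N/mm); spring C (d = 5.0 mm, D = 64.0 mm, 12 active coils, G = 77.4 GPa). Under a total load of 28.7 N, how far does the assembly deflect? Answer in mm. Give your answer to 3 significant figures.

32.1 mm

k_A = Gd⁴/(8D³N_a) = (79.9×10³)(10.5⁴)/(8·143.0³·24) = 1.7298 N/mm
k_C = Gd⁴/(8D³N_a) = (77.4×10³)(5.0⁴)/(8·64.0³·12) = 1.9222 N/mm
Series: 1/k_eq = 1/1.7298 + 1/51 + 1/1.9222 = 1.1179; k_eq = 0.89451 N/mm
δ = F/k_eq = 28.7/0.89451 = 32.085 mm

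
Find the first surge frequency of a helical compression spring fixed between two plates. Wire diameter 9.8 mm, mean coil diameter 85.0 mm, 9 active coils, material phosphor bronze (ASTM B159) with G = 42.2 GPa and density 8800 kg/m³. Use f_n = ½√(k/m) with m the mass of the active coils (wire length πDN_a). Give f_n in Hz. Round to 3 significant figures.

k = Gd⁴/(8D³N_a) = (42.2×10³)(9.8⁴)/(8·85.0³·9) = 8.8029 N/mm = 8802.9 N/m
Wire length L = πDN_a = π·85.0·9 = 2403.3 mm
m = ρ·(πd²/4)·L = 8800 × 75.43×10⁻⁶ m² × 2.4033 m = 1.5953 kg
f_n = ½√(k/m) = 0.5·√(8802.9/1.5953) = 0.5·√(5518.1) = 37.142 Hz

37.1 Hz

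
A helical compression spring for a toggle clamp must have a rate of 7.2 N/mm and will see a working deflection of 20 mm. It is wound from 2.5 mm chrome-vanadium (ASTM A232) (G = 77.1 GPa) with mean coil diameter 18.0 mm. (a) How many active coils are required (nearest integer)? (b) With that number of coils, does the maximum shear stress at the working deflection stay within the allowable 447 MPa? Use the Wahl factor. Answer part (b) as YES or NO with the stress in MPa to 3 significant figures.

(a) 9 coils; (b) NO, τ_max = 508 MPa

N_a = Gd⁴/(8D³k) = (77.1×10³)(2.5⁴)/(8·18.0³·7.2) = 8.965 → N_a = 9
Actual rate k = Gd⁴/(8D³·9) = 7.1724 N/mm
Working load F = kδ = 7.1724·20 = 143.45 N
C = 18.0/2.5 = 7.2000; K_W = (4C−1)/(4C−4)+0.615/C = 1.2064
τ_max = K_W·8FD/(πd³) = 1.2064·420.81 = 507.66 MPa
τ_max > 447 MPa → exceeds allowable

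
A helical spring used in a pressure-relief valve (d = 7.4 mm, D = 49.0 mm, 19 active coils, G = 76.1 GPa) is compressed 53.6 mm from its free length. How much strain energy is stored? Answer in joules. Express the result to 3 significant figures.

k = Gd⁴/(8D³N_a) = (76.1×10³)(7.4⁴)/(8·49.0³·19) = 12.761 N/mm
U = ½kδ² = 0.5 × 12.761 × 53.6² = 18331 N·mm = 18.331 J

18.3 J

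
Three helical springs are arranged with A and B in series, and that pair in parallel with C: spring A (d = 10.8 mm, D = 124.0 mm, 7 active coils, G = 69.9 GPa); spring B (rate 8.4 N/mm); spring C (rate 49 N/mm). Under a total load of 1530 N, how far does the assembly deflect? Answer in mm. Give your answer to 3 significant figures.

28.7 mm

k_A = Gd⁴/(8D³N_a) = (69.9×10³)(10.8⁴)/(8·124.0³·7) = 8.9067 N/mm
Springs A,B series: k_AB = 1/(1/8.9067+1/8.4) = 4.323 N/mm; parallel with C: k_eq = 4.323+49 = 53.323 N/mm
δ = F/k_eq = 1530/53.323 = 28.693 mm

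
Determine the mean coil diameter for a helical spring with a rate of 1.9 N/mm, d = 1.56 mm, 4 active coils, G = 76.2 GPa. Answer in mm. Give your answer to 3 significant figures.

19.5 mm

D = (Gd⁴/(8N_a·k))^(1/3) = (76.2×10³·1.56⁴/(8·4·1.9))^(1/3)
  = (7422.49)^(1/3) = 19.5067 mm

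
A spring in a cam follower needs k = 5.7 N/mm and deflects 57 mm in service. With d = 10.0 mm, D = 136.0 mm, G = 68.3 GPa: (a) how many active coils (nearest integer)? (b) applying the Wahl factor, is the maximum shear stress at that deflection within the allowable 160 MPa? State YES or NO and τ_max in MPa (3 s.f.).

(a) 6 coils; (b) YES, τ_max = 123 MPa

N_a = Gd⁴/(8D³k) = (68.3×10³)(10.0⁴)/(8·136.0³·5.7) = 5.954 → N_a = 6
Actual rate k = Gd⁴/(8D³·6) = 5.6567 N/mm
Working load F = kδ = 5.6567·57 = 322.43 N
C = 136.0/10.0 = 13.6000; K_W = (4C−1)/(4C−4)+0.615/C = 1.1047
τ_max = K_W·8FD/(πd³) = 1.1047·111.66 = 123.36 MPa
τ_max ≤ 160 MPa → acceptable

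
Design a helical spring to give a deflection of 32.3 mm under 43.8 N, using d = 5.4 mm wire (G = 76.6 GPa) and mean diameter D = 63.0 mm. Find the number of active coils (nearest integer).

Required rate k = F/δ = 43.8/32.3 = 1.356 N/mm
N_a = Gd⁴/(8D³k) = (76.6×10³ × 5.4⁴)/(8 × 63.0³ × 1.356)
    = 6.51334e+07 / 2.71258e+06 = 24.01 → 24 coils

24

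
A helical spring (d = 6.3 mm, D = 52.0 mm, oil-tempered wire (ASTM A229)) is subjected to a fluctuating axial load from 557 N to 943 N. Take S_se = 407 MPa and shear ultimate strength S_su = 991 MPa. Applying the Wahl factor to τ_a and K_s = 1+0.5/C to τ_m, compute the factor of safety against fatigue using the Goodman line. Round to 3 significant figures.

C = D/d = 52.0/6.3 = 8.2540; K_W = (4C−1)/(4C−4)+0.615/C = 1.1779; K_s = 1+0.5/C = 1.0606
F_a = (F_max−F_min)/2 = 193 N; F_m = (F_max+F_min)/2 = 750 N
τ_a = K_W·8F_aD/(πd³) = 1.1779 × 102.21 = 120.39 MPa
τ_m = K_s·8F_mD/(πd³) = 1.0606 × 397.18 = 421.24 MPa
Goodman: 1/n_f = τ_a/S_se + τ_m/S_su = 120.39/407 + 421.24/991 = 0.29580 + 0.42506 = 0.72086
n_f = 1/0.72086 = 1.387

1.39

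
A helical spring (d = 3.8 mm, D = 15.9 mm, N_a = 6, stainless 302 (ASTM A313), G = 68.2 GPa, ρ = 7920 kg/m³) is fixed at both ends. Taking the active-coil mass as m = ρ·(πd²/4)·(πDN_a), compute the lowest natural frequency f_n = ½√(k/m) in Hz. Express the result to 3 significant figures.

k = Gd⁴/(8D³N_a) = (68.2×10³)(3.8⁴)/(8·15.9³·6) = 73.703 N/mm = 73703 N/m
Wire length L = πDN_a = π·15.9·6 = 299.71 mm
m = ρ·(πd²/4)·L = 7920 × 11.341×10⁻⁶ m² × 0.29971 m = 0.02692 kg
f_n = ½√(k/m) = 0.5·√(73703/0.02692) = 0.5·√(2.7378e+06) = 827.32 Hz

827 Hz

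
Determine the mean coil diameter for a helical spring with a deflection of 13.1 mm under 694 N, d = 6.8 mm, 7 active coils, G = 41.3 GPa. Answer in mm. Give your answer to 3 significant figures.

Required rate k = F/δ = 694/13.1 = 52.977 N/mm
D = (Gd⁴/(8N_a·k))^(1/3) = (41.3×10³·6.8⁴/(8·7·52.977))^(1/3)
  = (29765.2)^(1/3) = 30.9911 mm

31.0 mm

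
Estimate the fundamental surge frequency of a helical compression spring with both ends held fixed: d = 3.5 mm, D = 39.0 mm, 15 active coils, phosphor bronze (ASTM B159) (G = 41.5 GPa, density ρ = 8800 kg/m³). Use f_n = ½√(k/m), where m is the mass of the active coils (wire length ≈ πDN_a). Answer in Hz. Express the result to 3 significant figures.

37.5 Hz

k = Gd⁴/(8D³N_a) = (41.5×10³)(3.5⁴)/(8·39.0³·15) = 0.87487 N/mm = 874.87 N/m
Wire length L = πDN_a = π·39.0·15 = 1837.8 mm
m = ρ·(πd²/4)·L = 8800 × 9.6211×10⁻⁶ m² × 1.8378 m = 0.1556 kg
f_n = ½√(k/m) = 0.5·√(874.87/0.1556) = 0.5·√(5622.5) = 37.492 Hz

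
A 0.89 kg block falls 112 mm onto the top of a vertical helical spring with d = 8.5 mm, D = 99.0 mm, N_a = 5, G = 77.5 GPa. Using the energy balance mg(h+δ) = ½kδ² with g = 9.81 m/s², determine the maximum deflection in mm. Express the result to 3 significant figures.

k = Gd⁴/(8D³N_a) = (77.5×10³)(8.5⁴)/(8·99.0³·5) = 10.423 N/mm
W = mg = 0.89 × 9.81 = 8.7309 N
½kδ² − Wδ − Wh = 0 → δ = (W + √(W² + 2kWh))/k
δ = (8.7309 + √(76.229 + 20385.4))/10.423 = (8.7309 + 143.04)/10.423 = 14.561 mm

14.6 mm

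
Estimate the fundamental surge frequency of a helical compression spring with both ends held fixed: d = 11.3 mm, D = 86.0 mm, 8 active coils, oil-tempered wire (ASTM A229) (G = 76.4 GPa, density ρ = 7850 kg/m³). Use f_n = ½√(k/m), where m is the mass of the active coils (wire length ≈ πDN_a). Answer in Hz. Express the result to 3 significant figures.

67.1 Hz

k = Gd⁴/(8D³N_a) = (76.4×10³)(11.3⁴)/(8·86.0³·8) = 30.601 N/mm = 30601 N/m
Wire length L = πDN_a = π·86.0·8 = 2161.4 mm
m = ρ·(πd²/4)·L = 7850 × 100.29×10⁻⁶ m² × 2.1614 m = 1.7016 kg
f_n = ½√(k/m) = 0.5·√(30601/1.7016) = 0.5·√(17984) = 67.052 Hz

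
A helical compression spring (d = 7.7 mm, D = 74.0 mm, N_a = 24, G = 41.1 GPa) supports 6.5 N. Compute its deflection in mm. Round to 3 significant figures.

k = Gd⁴/(8D³N_a) = (41.1×10³)(7.7⁴)/(8·74.0³·24) = 1.857 N/mm
δ = F/k = 6.5 / 1.857 = 3.5003 mm

3.50 mm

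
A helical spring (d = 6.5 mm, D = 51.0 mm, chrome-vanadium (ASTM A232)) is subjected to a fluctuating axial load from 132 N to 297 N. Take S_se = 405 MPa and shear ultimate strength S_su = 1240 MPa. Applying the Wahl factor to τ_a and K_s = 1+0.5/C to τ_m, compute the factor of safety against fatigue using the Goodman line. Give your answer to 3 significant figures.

C = D/d = 51.0/6.5 = 7.8462; K_W = (4C−1)/(4C−4)+0.615/C = 1.1879; K_s = 1+0.5/C = 1.0637
F_a = (F_max−F_min)/2 = 82.5 N; F_m = (F_max+F_min)/2 = 214.5 N
τ_a = K_W·8F_aD/(πd³) = 1.1879 × 39.014 = 46.346 MPa
τ_m = K_s·8F_mD/(πd³) = 1.0637 × 101.44 = 107.9 MPa
Goodman: 1/n_f = τ_a/S_se + τ_m/S_su = 46.346/405 + 107.9/1240 = 0.11444 + 0.08702 = 0.20145
n_f = 1/0.20145 = 4.964

4.96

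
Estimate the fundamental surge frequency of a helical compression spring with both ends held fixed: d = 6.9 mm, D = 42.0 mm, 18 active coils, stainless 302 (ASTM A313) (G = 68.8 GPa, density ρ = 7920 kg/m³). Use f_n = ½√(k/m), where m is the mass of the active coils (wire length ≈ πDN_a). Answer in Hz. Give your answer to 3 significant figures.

72.1 Hz

k = Gd⁴/(8D³N_a) = (68.8×10³)(6.9⁴)/(8·42.0³·18) = 14.618 N/mm = 14618 N/m
Wire length L = πDN_a = π·42.0·18 = 2375 mm
m = ρ·(πd²/4)·L = 7920 × 37.393×10⁻⁶ m² × 2.375 m = 0.70337 kg
f_n = ½√(k/m) = 0.5·√(14618/0.70337) = 0.5·√(20782) = 72.08 Hz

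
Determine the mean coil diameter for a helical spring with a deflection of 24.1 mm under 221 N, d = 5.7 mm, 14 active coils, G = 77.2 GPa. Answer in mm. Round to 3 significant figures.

Required rate k = F/δ = 221/24.1 = 9.1701 N/mm
D = (Gd⁴/(8N_a·k))^(1/3) = (77.2×10³·5.7⁴/(8·14·9.1701))^(1/3)
  = (79345.7)^(1/3) = 42.9709 mm

43.0 mm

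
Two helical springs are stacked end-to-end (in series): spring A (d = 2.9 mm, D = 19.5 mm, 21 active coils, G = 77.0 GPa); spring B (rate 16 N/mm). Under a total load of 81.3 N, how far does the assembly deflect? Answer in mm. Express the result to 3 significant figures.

k_A = Gd⁴/(8D³N_a) = (77.0×10³)(2.9⁴)/(8·19.5³·21) = 4.3719 N/mm
Series: 1/k_eq = 1/4.3719 + 1/16 = 0.29123; k_eq = 3.4337 N/mm
δ = F/k_eq = 81.3/3.4337 = 23.677 mm

23.7 mm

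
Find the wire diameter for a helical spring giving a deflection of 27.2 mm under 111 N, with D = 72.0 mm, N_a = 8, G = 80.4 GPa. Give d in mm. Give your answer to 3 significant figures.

Required rate k = F/δ = 111/27.2 = 4.0809 N/mm
d = (8D³N_a·k / G)^(1/4) = (8·72.0³·8·4.0809 / (80.4×10³))^0.25
  = (1212.5)^0.25 = 5.9009 mm

5.90 mm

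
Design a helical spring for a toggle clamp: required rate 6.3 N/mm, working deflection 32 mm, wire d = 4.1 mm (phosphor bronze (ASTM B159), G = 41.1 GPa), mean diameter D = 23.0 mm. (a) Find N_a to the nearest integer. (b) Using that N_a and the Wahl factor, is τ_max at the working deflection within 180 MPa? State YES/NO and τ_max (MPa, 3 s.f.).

N_a = Gd⁴/(8D³k) = (41.1×10³)(4.1⁴)/(8·23.0³·6.3) = 18.94 → N_a = 19
Actual rate k = Gd⁴/(8D³·19) = 6.2799 N/mm
Working load F = kδ = 6.2799·32 = 200.96 N
C = 23.0/4.1 = 5.6098; K_W = (4C−1)/(4C−4)+0.615/C = 1.2723
τ_max = K_W·8FD/(πd³) = 1.2723·170.77 = 217.28 MPa
τ_max > 180 MPa → exceeds allowable

(a) 19 coils; (b) NO, τ_max = 217 MPa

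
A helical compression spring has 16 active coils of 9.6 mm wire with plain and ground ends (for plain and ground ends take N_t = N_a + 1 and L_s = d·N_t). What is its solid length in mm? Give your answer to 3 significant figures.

163 mm

plain and ground ends: N_t = N_a + 1 = 16 + 1 = 17
L_s = d·N_t = 9.6 × 17 = 163.2 mm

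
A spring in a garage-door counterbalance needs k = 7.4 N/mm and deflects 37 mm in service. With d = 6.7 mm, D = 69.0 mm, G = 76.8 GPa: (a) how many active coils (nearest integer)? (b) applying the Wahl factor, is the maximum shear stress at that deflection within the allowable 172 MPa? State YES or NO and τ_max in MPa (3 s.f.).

(a) 8 coils; (b) NO, τ_max = 181 MPa

N_a = Gd⁴/(8D³k) = (76.8×10³)(6.7⁴)/(8·69.0³·7.4) = 7.958 → N_a = 8
Actual rate k = Gd⁴/(8D³·8) = 7.3609 N/mm
Working load F = kδ = 7.3609·37 = 272.35 N
C = 69.0/6.7 = 10.2985; K_W = (4C−1)/(4C−4)+0.615/C = 1.1404
τ_max = K_W·8FD/(πd³) = 1.1404·159.11 = 181.45 MPa
τ_max > 172 MPa → exceeds allowable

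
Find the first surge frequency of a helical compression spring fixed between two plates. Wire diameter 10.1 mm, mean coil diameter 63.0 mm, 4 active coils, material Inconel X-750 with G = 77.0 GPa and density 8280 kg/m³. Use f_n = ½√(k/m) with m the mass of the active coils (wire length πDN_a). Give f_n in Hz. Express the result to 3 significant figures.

k = Gd⁴/(8D³N_a) = (77.0×10³)(10.1⁴)/(8·63.0³·4) = 100.14 N/mm = 1.0014e+05 N/m
Wire length L = πDN_a = π·63.0·4 = 791.68 mm
m = ρ·(πd²/4)·L = 8280 × 80.118×10⁻⁶ m² × 0.79168 m = 0.52519 kg
f_n = ½√(k/m) = 0.5·√(1.0014e+05/0.52519) = 0.5·√(1.9067e+05) = 218.33 Hz

218 Hz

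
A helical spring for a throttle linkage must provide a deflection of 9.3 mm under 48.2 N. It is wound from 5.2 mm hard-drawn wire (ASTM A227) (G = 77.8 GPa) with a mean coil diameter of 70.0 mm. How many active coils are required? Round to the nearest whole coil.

Required rate k = F/δ = 48.2/9.3 = 5.1828 N/mm
N_a = Gd⁴/(8D³k) = (77.8×10³ × 5.2⁴)/(8 × 70.0³ × 5.1828)
    = 5.68844e+07 / 1.42216e+07 = 4 → 4 coils

4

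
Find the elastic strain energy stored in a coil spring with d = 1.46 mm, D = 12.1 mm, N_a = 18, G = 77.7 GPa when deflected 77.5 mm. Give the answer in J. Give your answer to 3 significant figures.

k = Gd⁴/(8D³N_a) = (77.7×10³)(1.46⁴)/(8·12.1³·18) = 1.3839 N/mm
U = ½kδ² = 0.5 × 1.3839 × 77.5² = 4156.1 N·mm = 4.1561 J

4.16 J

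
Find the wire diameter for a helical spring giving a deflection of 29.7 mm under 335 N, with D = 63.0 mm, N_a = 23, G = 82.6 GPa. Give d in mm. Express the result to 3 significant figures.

Required rate k = F/δ = 335/29.7 = 11.279 N/mm
d = (8D³N_a·k / G)^(1/4) = (8·63.0³·23·11.279 / (82.6×10³))^0.25
  = (6282.7)^0.25 = 8.9030 mm

8.90 mm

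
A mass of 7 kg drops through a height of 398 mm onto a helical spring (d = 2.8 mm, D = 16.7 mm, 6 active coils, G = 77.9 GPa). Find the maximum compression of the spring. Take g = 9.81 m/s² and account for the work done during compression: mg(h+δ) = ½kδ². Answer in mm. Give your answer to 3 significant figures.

53.8 mm

k = Gd⁴/(8D³N_a) = (77.9×10³)(2.8⁴)/(8·16.7³·6) = 21.418 N/mm
W = mg = 7 × 9.81 = 68.67 N
½kδ² − Wδ − Wh = 0 → δ = (W + √(W² + 2kWh))/k
δ = (68.67 + √(4715.6 + 1.17074e+06))/21.418 = (68.67 + 1084.2)/21.418 = 53.826 mm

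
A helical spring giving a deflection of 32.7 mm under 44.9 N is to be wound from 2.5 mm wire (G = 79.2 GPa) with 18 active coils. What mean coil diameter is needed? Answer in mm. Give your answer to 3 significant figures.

25.0 mm

Required rate k = F/δ = 44.9/32.7 = 1.3731 N/mm
D = (Gd⁴/(8N_a·k))^(1/3) = (79.2×10³·2.5⁴/(8·18·1.3731))^(1/3)
  = (15646.7)^(1/3) = 25.0116 mm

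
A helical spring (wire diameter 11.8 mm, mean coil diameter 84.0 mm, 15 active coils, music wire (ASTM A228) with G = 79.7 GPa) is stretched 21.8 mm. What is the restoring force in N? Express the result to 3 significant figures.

474 N

k = Gd⁴/(8D³N_a) = (79.7×10³)(11.8⁴)/(8·84.0³·15) = 21.725 N/mm
F = k·δ = 21.725 × 21.8 = 473.61 N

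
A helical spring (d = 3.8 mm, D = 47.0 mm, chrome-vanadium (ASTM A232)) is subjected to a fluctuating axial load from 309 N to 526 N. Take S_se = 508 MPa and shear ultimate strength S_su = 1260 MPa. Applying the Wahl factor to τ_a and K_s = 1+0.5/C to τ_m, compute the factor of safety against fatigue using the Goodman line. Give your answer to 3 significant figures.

C = D/d = 47.0/3.8 = 12.3684; K_W = (4C−1)/(4C−4)+0.615/C = 1.1157; K_s = 1+0.5/C = 1.0404
F_a = (F_max−F_min)/2 = 108.5 N; F_m = (F_max+F_min)/2 = 417.5 N
τ_a = K_W·8F_aD/(πd³) = 1.1157 × 236.66 = 264.04 MPa
τ_m = K_s·8F_mD/(πd³) = 1.0404 × 910.63 = 947.45 MPa
Goodman: 1/n_f = τ_a/S_se + τ_m/S_su = 264.04/508 + 947.45/1260 = 0.51976 + 0.75194 = 1.2717
n_f = 1/1.2717 = 0.7864

0.786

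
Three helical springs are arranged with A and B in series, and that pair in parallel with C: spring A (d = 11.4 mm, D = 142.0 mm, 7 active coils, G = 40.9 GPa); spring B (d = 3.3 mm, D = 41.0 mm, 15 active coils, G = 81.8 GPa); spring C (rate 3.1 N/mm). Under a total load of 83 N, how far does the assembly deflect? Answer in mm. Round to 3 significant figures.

k_A = Gd⁴/(8D³N_a) = (40.9×10³)(11.4⁴)/(8·142.0³·7) = 4.3081 N/mm
k_B = Gd⁴/(8D³N_a) = (81.8×10³)(3.3⁴)/(8·41.0³·15) = 1.1729 N/mm
Springs A,B series: k_AB = 1/(1/4.3081+1/1.1729) = 0.92193 N/mm; parallel with C: k_eq = 0.92193+3.1 = 4.0219 N/mm
δ = F/k_eq = 83/4.0219 = 20.637 mm

20.6 mm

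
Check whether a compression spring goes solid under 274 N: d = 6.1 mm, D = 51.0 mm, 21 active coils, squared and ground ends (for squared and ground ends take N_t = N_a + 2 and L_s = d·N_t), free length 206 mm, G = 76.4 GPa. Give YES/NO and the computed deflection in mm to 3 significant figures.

k = Gd⁴/(8D³N_a) = (76.4×10³)(6.1⁴)/(8·51.0³·21) = 4.7467 N/mm
N_t = 23; L_s = 6.1·23 = 140.3 mm; δ_solid = L₀ − L_s = 206 − 140.3 = 65.7 mm
δ = F/k = 274/4.7467 = 57.724 mm
δ < δ_solid → spring does not go solid

NO, δ = 57.7 mm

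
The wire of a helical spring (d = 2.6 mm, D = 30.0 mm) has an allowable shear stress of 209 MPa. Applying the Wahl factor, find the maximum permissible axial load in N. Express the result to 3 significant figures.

C = D/d = 30.0/2.6 = 11.5385
K_W = (4C−1)/(4C−4) + 0.615/C = 45.154/42.154 + 0.0533 = 1.1245
τ_max = K·8FD/(πd³) → F_max = τ_allow·πd³/(8DK)
F_max = 209·π·2.6³/(8·30.0·1.1245) = 11540/269.87 = 42.762 N

42.8 N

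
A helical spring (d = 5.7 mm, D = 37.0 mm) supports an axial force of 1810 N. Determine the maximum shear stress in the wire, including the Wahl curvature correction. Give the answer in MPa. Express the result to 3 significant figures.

Spring index C = D/d = 37.0/5.7 = 6.4912
K_W = (4C−1)/(4C−4) + 0.615/C = 24.965/21.965 + 0.0947 = 1.2313
τ₀ = 8FD/(πd³) = 8·1810·37.0/(π·5.7³) = 535760/581.8 = 920.86 MPa
τ_max = K·τ₀ = 1.2313 × 920.86 = 1133.9 MPa

1130 MPa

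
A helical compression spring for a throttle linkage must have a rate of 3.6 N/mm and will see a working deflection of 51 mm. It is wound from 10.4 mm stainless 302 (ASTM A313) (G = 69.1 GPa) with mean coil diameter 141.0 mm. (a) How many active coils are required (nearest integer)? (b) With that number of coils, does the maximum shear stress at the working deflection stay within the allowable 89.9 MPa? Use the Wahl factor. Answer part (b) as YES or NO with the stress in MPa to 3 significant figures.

(a) 10 coils; (b) YES, τ_max = 64.8 MPa

N_a = Gd⁴/(8D³k) = (69.1×10³)(10.4⁴)/(8·141.0³·3.6) = 10.01 → N_a = 10
Actual rate k = Gd⁴/(8D³·10) = 3.6047 N/mm
Working load F = kδ = 3.6047·51 = 183.84 N
C = 141.0/10.4 = 13.5577; K_W = (4C−1)/(4C−4)+0.615/C = 1.1051
τ_max = K_W·8FD/(πd³) = 1.1051·58.68 = 64.847 MPa
τ_max ≤ 89.9 MPa → acceptable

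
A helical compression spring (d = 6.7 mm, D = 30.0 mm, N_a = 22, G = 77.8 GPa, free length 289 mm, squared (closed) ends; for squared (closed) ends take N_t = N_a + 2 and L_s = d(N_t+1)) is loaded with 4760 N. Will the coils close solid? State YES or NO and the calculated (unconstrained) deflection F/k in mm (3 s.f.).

k = Gd⁴/(8D³N_a) = (77.8×10³)(6.7⁴)/(8·30.0³·22) = 32.992 N/mm
N_t = 24; L_s = 6.7·25 = 167.5 mm; δ_solid = L₀ − L_s = 289 − 167.5 = 121.5 mm
δ = F/k = 4760/32.992 = 144.28 mm
δ ≥ δ_solid → spring goes solid

YES, δ = 144 mm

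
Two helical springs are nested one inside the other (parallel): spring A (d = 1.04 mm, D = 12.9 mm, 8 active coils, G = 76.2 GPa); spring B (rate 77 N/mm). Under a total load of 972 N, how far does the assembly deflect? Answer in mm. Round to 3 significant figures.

12.5 mm

k_A = Gd⁴/(8D³N_a) = (76.2×10³)(1.04⁴)/(8·12.9³·8) = 0.64884 N/mm
Parallel: k_eq = 0.64884 + 77 = 77.649 N/mm
δ = F/k_eq = 972/77.649 = 12.518 mm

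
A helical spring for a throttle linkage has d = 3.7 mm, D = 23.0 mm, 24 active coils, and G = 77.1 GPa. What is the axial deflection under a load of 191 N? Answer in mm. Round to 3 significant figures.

30.9 mm

k = Gd⁴/(8D³N_a) = (77.1×10³)(3.7⁴)/(8·23.0³·24) = 6.1855 N/mm
δ = F/k = 191 / 6.1855 = 30.879 mm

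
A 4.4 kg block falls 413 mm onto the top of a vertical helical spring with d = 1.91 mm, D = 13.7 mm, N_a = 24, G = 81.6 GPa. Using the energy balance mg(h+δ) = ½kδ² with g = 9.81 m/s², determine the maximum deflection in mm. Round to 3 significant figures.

k = Gd⁴/(8D³N_a) = (81.6×10³)(1.91⁴)/(8·13.7³·24) = 2.1997 N/mm
W = mg = 4.4 × 9.81 = 43.164 N
½kδ² − Wδ − Wh = 0 → δ = (W + √(W² + 2kWh))/k
δ = (43.164 + √(1863.1 + 78426.4))/2.1997 = (43.164 + 283.35)/2.1997 = 148.44 mm

148 mm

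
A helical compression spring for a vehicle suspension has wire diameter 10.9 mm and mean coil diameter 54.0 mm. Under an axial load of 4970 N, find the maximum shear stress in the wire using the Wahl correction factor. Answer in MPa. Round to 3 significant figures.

693 MPa

Spring index C = D/d = 54.0/10.9 = 4.9541
K_W = (4C−1)/(4C−4) + 0.615/C = 18.817/15.817 + 0.1241 = 1.3138
τ₀ = 8FD/(πd³) = 8·4970·54.0/(π·10.9³) = 2.14704e+06/4068.5 = 527.73 MPa
τ_max = K·τ₀ = 1.3138 × 527.73 = 693.34 MPa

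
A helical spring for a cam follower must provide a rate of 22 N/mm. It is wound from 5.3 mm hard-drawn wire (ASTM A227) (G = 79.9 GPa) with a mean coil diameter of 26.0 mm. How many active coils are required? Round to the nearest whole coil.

N_a = Gd⁴/(8D³k) = (79.9×10³ × 5.3⁴)/(8 × 26.0³ × 22)
    = 6.30449e+07 / 3.09338e+06 = 20.38 → 20 coils

20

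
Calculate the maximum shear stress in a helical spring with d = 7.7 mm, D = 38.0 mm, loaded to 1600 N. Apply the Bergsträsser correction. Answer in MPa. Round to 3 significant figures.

Spring index C = D/d = 38.0/7.7 = 4.9351
K_B = (4C+2)/(4C−3) = 21.740/16.740 = 1.2987
τ₀ = 8FD/(πd³) = 8·1600·38.0/(π·7.7³) = 486400/1434.2 = 339.13 MPa
τ_max = K·τ₀ = 1.2987 × 339.13 = 440.43 MPa

440 MPa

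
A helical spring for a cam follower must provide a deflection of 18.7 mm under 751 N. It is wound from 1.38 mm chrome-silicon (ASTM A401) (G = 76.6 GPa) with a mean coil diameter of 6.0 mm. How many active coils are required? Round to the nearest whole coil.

4

Required rate k = F/δ = 751/18.7 = 40.16 N/mm
N_a = Gd⁴/(8D³k) = (76.6×10³ × 1.38⁴)/(8 × 6.0³ × 40.16)
    = 277808 / 69397.2 = 4.003 → 4 coils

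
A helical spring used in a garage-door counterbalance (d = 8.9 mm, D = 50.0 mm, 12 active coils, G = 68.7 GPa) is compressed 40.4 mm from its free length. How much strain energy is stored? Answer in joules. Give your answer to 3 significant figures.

k = Gd⁴/(8D³N_a) = (68.7×10³)(8.9⁴)/(8·50.0³·12) = 35.92 N/mm
U = ½kδ² = 0.5 × 35.92 × 40.4² = 29314 N·mm = 29.314 J

29.3 J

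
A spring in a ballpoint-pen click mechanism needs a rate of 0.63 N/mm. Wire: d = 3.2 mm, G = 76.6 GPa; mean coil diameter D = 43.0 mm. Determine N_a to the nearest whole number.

N_a = Gd⁴/(8D³k) = (76.6×10³ × 3.2⁴)/(8 × 43.0³ × 0.63)
    = 8.03209e+06 / 400715 = 20.04 → 20 coils

20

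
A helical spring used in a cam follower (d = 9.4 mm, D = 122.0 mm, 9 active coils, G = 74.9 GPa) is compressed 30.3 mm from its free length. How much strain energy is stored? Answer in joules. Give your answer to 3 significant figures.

2.05 J

k = Gd⁴/(8D³N_a) = (74.9×10³)(9.4⁴)/(8·122.0³·9) = 4.4728 N/mm
U = ½kδ² = 0.5 × 4.4728 × 30.3² = 2053.2 N·mm = 2.0532 J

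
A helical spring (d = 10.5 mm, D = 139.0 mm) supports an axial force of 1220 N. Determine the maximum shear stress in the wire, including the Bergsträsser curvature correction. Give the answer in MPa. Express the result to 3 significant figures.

410 MPa

Spring index C = D/d = 139.0/10.5 = 13.2381
K_B = (4C+2)/(4C−3) = 54.952/49.952 = 1.1001
τ₀ = 8FD/(πd³) = 8·1220·139.0/(π·10.5³) = 1.35664e+06/3636.8 = 373.03 MPa
τ_max = K·τ₀ = 1.1001 × 373.03 = 410.37 MPa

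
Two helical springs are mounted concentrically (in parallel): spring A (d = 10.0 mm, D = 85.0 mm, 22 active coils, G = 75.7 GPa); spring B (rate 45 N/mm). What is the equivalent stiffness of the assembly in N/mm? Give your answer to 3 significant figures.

k_A = Gd⁴/(8D³N_a) = (75.7×10³)(10.0⁴)/(8·85.0³·22) = 7.0037 N/mm
Parallel: k_eq = 7.0037 + 45 = 52.004 N/mm

52.0 N/mm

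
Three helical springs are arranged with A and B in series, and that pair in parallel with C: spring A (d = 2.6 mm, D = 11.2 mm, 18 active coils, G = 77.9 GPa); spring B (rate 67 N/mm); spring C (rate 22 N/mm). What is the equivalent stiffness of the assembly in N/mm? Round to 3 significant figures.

k_A = Gd⁴/(8D³N_a) = (77.9×10³)(2.6⁴)/(8·11.2³·18) = 17.596 N/mm
Springs A,B series: k_AB = 1/(1/17.596+1/67) = 13.936 N/mm; parallel with C: k_eq = 13.936+22 = 35.936 N/mm

35.9 N/mm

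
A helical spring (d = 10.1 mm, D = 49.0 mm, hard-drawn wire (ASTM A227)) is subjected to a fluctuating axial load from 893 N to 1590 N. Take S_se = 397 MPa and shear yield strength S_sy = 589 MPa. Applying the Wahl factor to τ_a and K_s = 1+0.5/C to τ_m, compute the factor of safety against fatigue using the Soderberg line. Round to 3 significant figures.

2.37

C = D/d = 49.0/10.1 = 4.8515; K_W = (4C−1)/(4C−4)+0.615/C = 1.3215; K_s = 1+0.5/C = 1.1031
F_a = (F_max−F_min)/2 = 348.5 N; F_m = (F_max+F_min)/2 = 1241.5 N
τ_a = K_W·8F_aD/(πd³) = 1.3215 × 42.206 = 55.775 MPa
τ_m = K_s·8F_mD/(πd³) = 1.1031 × 150.36 = 165.85 MPa
Soderberg: 1/n_f = τ_a/S_se + τ_m/S_sy = 55.775/397 + 165.85/589 = 0.14049 + 0.28158 = 0.42207
n_f = 1/0.42207 = 2.369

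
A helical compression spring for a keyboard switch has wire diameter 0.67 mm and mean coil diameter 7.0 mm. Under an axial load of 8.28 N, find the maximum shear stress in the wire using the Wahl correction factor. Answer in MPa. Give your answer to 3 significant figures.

Spring index C = D/d = 7.0/0.67 = 10.4478
K_W = (4C−1)/(4C−4) + 0.615/C = 40.791/37.791 + 0.0589 = 1.1382
τ₀ = 8FD/(πd³) = 8·8.28·7.0/(π·0.67³) = 463.68/0.94487 = 490.73 MPa
τ_max = K·τ₀ = 1.1382 × 490.73 = 558.57 MPa

559 MPa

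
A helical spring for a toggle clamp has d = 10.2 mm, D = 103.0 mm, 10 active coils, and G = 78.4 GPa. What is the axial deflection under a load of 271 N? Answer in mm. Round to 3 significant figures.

27.9 mm

k = Gd⁴/(8D³N_a) = (78.4×10³)(10.2⁴)/(8·103.0³·10) = 9.7077 N/mm
δ = F/k = 271 / 9.7077 = 27.916 mm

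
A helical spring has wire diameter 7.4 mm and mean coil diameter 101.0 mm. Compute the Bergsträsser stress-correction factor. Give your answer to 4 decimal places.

1.0969

C = D/d = 101.0/7.4 = 13.6486
K_B = (4C+2)/(4C−3) = 56.595/51.595 = 1.0969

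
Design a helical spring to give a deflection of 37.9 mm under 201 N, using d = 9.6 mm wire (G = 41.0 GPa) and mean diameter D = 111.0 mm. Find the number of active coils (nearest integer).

Required rate k = F/δ = 201/37.9 = 5.3034 N/mm
N_a = Gd⁴/(8D³k) = (41.0×10³ × 9.6⁴)/(8 × 111.0³ × 5.3034)
    = 3.48232e+08 / 5.80251e+07 = 6.001 → 6 coils

6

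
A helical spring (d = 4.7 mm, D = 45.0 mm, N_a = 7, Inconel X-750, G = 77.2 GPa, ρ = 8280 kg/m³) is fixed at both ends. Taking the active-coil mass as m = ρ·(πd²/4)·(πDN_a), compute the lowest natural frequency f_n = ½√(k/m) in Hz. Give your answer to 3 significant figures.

114 Hz

k = Gd⁴/(8D³N_a) = (77.2×10³)(4.7⁴)/(8·45.0³·7) = 7.3822 N/mm = 7382.2 N/m
Wire length L = πDN_a = π·45.0·7 = 989.6 mm
m = ρ·(πd²/4)·L = 8280 × 17.349×10⁻⁶ m² × 0.9896 m = 0.14216 kg
f_n = ½√(k/m) = 0.5·√(7382.2/0.14216) = 0.5·√(51929) = 113.94 Hz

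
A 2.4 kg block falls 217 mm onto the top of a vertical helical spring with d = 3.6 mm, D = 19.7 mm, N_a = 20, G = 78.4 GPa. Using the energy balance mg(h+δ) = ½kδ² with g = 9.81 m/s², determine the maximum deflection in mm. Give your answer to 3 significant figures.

33.1 mm

k = Gd⁴/(8D³N_a) = (78.4×10³)(3.6⁴)/(8·19.7³·20) = 10.765 N/mm
W = mg = 2.4 × 9.81 = 23.544 N
½kδ² − Wδ − Wh = 0 → δ = (W + √(W² + 2kWh))/k
δ = (23.544 + √(554.32 + 109996))/10.765 = (23.544 + 332.49)/10.765 = 33.074 mm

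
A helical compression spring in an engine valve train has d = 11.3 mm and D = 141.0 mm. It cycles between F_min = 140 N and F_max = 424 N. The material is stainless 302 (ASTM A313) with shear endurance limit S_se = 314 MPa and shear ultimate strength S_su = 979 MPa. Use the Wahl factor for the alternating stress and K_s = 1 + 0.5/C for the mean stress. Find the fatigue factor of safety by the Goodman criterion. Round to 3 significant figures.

5.00

C = D/d = 141.0/11.3 = 12.4779; K_W = (4C−1)/(4C−4)+0.615/C = 1.1146; K_s = 1+0.5/C = 1.0401
F_a = (F_max−F_min)/2 = 142 N; F_m = (F_max+F_min)/2 = 282 N
τ_a = K_W·8F_aD/(πd³) = 1.1146 × 35.336 = 39.386 MPa
τ_m = K_s·8F_mD/(πd³) = 1.0401 × 70.173 = 72.985 MPa
Goodman: 1/n_f = τ_a/S_se + τ_m/S_su = 39.386/314 + 72.985/979 = 0.12543 + 0.07455 = 0.19998
n_f = 1/0.19998 = 5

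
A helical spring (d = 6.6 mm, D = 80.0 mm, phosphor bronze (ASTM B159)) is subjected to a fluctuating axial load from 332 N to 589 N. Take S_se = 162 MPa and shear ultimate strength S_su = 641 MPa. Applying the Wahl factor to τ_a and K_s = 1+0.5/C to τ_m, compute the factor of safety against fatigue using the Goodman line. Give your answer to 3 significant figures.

0.863

C = D/d = 80.0/6.6 = 12.1212; K_W = (4C−1)/(4C−4)+0.615/C = 1.1182; K_s = 1+0.5/C = 1.0413
F_a = (F_max−F_min)/2 = 128.5 N; F_m = (F_max+F_min)/2 = 460.5 N
τ_a = K_W·8F_aD/(πd³) = 1.1182 × 91.055 = 101.81 MPa
τ_m = K_s·8F_mD/(πd³) = 1.0413 × 326.31 = 339.77 MPa
Goodman: 1/n_f = τ_a/S_se + τ_m/S_su = 101.81/162 + 339.77/641 = 0.62849 + 0.53006 = 1.1585
n_f = 1/1.1585 = 0.8631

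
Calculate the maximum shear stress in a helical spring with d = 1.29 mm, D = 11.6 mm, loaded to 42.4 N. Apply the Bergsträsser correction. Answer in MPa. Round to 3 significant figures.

672 MPa

Spring index C = D/d = 11.6/1.29 = 8.9922
K_B = (4C+2)/(4C−3) = 37.969/32.969 = 1.1517
τ₀ = 8FD/(πd³) = 8·42.4·11.6/(π·1.29³) = 3934.72/6.744 = 583.44 MPa
τ_max = K·τ₀ = 1.1517 × 583.44 = 671.92 MPa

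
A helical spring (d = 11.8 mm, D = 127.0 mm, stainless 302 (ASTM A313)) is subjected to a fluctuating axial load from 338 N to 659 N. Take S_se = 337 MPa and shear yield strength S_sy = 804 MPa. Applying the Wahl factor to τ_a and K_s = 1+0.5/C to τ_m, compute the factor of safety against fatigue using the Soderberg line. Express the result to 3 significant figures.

4.27

C = D/d = 127.0/11.8 = 10.7627; K_W = (4C−1)/(4C−4)+0.615/C = 1.1340; K_s = 1+0.5/C = 1.0465
F_a = (F_max−F_min)/2 = 160.5 N; F_m = (F_max+F_min)/2 = 498.5 N
τ_a = K_W·8F_aD/(πd³) = 1.1340 × 31.592 = 35.824 MPa
τ_m = K_s·8F_mD/(πd³) = 1.0465 × 98.121 = 102.68 MPa
Soderberg: 1/n_f = τ_a/S_se + τ_m/S_sy = 35.824/337 + 102.68/804 = 0.10630 + 0.12771 = 0.23401
n_f = 1/0.23401 = 4.273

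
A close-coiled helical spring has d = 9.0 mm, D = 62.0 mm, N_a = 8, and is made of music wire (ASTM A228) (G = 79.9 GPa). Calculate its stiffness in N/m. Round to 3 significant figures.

k = Gd⁴/(8D³N_a) = (79.9×10³ × 9.0⁴) / (8 × 62.0³ × 8)
  = 5.24224e+08 / 1.5253e+07 = 34.369 N/mm = 34369 N/m

34400 N/m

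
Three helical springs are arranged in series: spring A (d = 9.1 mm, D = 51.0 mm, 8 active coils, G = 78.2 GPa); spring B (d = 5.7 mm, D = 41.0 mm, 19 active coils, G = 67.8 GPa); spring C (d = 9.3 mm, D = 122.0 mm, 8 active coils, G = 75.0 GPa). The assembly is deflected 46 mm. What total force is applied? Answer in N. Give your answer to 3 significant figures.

125 N

k_A = Gd⁴/(8D³N_a) = (78.2×10³)(9.1⁴)/(8·51.0³·8) = 63.166 N/mm
k_B = Gd⁴/(8D³N_a) = (67.8×10³)(5.7⁴)/(8·41.0³·19) = 6.8318 N/mm
k_C = Gd⁴/(8D³N_a) = (75.0×10³)(9.3⁴)/(8·122.0³·8) = 4.8276 N/mm
Series: 1/k_eq = 1/63.166 + 1/6.8318 + 1/4.8276 = 0.36935; k_eq = 2.7075 N/mm
F = k_eq·δ = 2.7075·46 = 124.54 N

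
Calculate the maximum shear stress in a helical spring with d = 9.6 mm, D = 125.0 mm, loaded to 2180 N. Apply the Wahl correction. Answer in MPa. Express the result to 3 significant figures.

Spring index C = D/d = 125.0/9.6 = 13.0208
K_W = (4C−1)/(4C−4) + 0.615/C = 51.083/48.083 + 0.0472 = 1.1096
τ₀ = 8FD/(πd³) = 8·2180·125.0/(π·9.6³) = 2.18e+06/2779.5 = 784.32 MPa
τ_max = K·τ₀ = 1.1096 × 784.32 = 870.3 MPa

870 MPa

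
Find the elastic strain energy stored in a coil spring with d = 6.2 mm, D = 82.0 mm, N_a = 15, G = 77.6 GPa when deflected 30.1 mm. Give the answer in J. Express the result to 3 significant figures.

0.785 J

k = Gd⁴/(8D³N_a) = (77.6×10³)(6.2⁴)/(8·82.0³·15) = 1.733 N/mm
U = ½kδ² = 0.5 × 1.733 × 30.1² = 785.07 N·mm = 0.78507 J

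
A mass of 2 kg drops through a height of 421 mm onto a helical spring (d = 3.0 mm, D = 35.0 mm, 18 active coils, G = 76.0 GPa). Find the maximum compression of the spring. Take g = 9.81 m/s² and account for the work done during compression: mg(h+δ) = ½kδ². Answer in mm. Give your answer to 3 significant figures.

150 mm

k = Gd⁴/(8D³N_a) = (76.0×10³)(3.0⁴)/(8·35.0³·18) = 0.99708 N/mm
W = mg = 2 × 9.81 = 19.62 N
½kδ² − Wδ − Wh = 0 → δ = (W + √(W² + 2kWh))/k
δ = (19.62 + √(384.94 + 16471.9))/0.99708 = (19.62 + 129.83)/0.99708 = 149.89 mm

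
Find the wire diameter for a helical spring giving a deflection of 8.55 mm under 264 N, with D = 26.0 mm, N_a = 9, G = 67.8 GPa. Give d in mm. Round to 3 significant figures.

Required rate k = F/δ = 264/8.55 = 30.877 N/mm
d = (8D³N_a·k / G)^(1/4) = (8·26.0³·9·30.877 / (67.8×10³))^0.25
  = (576.32)^0.25 = 4.8997 mm

4.90 mm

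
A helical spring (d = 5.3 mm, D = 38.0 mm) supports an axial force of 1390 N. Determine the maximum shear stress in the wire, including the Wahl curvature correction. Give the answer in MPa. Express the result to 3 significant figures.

Spring index C = D/d = 38.0/5.3 = 7.1698
K_W = (4C−1)/(4C−4) + 0.615/C = 27.679/24.679 + 0.0858 = 1.2073
τ₀ = 8FD/(πd³) = 8·1390·38.0/(π·5.3³) = 422560/467.71 = 903.46 MPa
τ_max = K·τ₀ = 1.2073 × 903.46 = 1090.8 MPa

1090 MPa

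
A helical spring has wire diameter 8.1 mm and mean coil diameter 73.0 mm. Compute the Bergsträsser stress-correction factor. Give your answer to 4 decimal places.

1.1513

C = D/d = 73.0/8.1 = 9.0123
K_B = (4C+2)/(4C−3) = 38.049/33.049 = 1.1513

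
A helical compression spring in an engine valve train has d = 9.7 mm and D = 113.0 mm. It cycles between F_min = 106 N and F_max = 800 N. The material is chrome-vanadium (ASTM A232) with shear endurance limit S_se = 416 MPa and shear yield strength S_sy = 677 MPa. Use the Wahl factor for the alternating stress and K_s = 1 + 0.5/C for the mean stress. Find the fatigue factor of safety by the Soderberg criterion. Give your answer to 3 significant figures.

C = D/d = 113.0/9.7 = 11.6495; K_W = (4C−1)/(4C−4)+0.615/C = 1.1232; K_s = 1+0.5/C = 1.0429
F_a = (F_max−F_min)/2 = 347 N; F_m = (F_max+F_min)/2 = 453 N
τ_a = K_W·8F_aD/(πd³) = 1.1232 × 109.4 = 122.88 MPa
τ_m = K_s·8F_mD/(πd³) = 1.0429 × 142.82 = 148.95 MPa
Soderberg: 1/n_f = τ_a/S_se + τ_m/S_sy = 122.88/416 + 148.95/677 = 0.29540 + 0.22002 = 0.51542
n_f = 1/0.51542 = 1.94

1.94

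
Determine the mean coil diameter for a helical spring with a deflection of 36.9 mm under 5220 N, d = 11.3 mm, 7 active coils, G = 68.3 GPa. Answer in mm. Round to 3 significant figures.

52.0 mm

Required rate k = F/δ = 5220/36.9 = 141.46 N/mm
D = (Gd⁴/(8N_a·k))^(1/3) = (68.3×10³·11.3⁴/(8·7·141.46))^(1/3)
  = (140573)^(1/3) = 51.9957 mm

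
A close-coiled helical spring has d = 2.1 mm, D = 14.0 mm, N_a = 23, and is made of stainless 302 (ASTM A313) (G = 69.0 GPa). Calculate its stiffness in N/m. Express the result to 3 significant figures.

k = Gd⁴/(8D³N_a) = (69.0×10³ × 2.1⁴) / (8 × 14.0³ × 23)
  = 1.34192e+06 / 504896 = 2.6578 N/mm = 2657.8 N/m

2660 N/m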